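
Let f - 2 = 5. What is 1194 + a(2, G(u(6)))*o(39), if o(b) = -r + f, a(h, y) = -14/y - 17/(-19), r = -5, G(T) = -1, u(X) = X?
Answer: 26082/19 ≈ 1372.7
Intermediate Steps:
f = 7 (f = 2 + 5 = 7)
a(h, y) = 17/19 - 14/y (a(h, y) = -14/y - 17*(-1/19) = -14/y + 17/19 = 17/19 - 14/y)
o(b) = 12 (o(b) = -1*(-5) + 7 = 5 + 7 = 12)
1194 + a(2, G(u(6)))*o(39) = 1194 + (17/19 - 14/(-1))*12 = 1194 + (17/19 - 14*(-1))*12 = 1194 + (17/19 + 14)*12 = 1194 + (283/19)*12 = 1194 + 3396/19 = 26082/19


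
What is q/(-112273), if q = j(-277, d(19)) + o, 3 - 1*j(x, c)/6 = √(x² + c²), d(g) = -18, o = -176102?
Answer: 176084/112273 + 6*√77053/112273 ≈ 1.5832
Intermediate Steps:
j(x, c) = 18 - 6*√(c² + x²) (j(x, c) = 18 - 6*√(x² + c²) = 18 - 6*√(c² + x²))
q = -176084 - 6*√77053 (q = (18 - 6*√((-18)² + (-277)²)) - 176102 = (18 - 6*√(324 + 76729)) - 176102 = (18 - 6*√77053) - 176102 = -176084 - 6*√77053 ≈ -1.7775e+5)
q/(-112273) = (-176084 - 6*√77053)/(-112273) = (-176084 - 6*√77053)*(-1/112273) = 176084/112273 + 6*√77053/112273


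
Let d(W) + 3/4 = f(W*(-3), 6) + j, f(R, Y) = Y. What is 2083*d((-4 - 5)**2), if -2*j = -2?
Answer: 52075/4 ≈ 13019.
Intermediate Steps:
j = 1 (j = -1/2*(-2) = 1)
d(W) = 25/4 (d(W) = -3/4 + (6 + 1) = -3/4 + 7 = 25/4)
2083*d((-4 - 5)**2) = 2083*(25/4) = 52075/4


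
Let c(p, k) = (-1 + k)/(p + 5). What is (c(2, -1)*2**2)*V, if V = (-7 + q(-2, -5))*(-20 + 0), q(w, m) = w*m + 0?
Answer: 480/7 ≈ 68.571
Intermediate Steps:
q(w, m) = m*w (q(w, m) = m*w + 0 = m*w)
c(p, k) = (-1 + k)/(5 + p)
V = -60 (V = (-7 - 5*(-2))*(-20 + 0) = (-7 + 10)*(-20) = 3*(-20) = -60)
(c(2, -1)*2**2)*V = (((-1 - 1)/(5 + 2))*2**2)*(-60) = ((-2/7)*4)*(-60) = (((1/7)*(-2))*4)*(-60) = -2/7*4*(-60) = -8/7*(-60) = 480/7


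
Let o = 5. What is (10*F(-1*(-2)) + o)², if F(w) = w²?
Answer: 2025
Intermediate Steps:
(10*F(-1*(-2)) + o)² = (10*(-1*(-2))² + 5)² = (10*2² + 5)² = (10*4 + 5)² = (40 + 5)² = 45² = 2025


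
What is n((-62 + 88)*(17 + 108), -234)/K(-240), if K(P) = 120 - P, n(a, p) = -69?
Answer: -23/120 ≈ -0.19167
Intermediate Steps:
n((-62 + 88)*(17 + 108), -234)/K(-240) = -69/(120 - 1*(-240)) = -69/(120 + 240) = -69/360 = -69*1/360 = -23/120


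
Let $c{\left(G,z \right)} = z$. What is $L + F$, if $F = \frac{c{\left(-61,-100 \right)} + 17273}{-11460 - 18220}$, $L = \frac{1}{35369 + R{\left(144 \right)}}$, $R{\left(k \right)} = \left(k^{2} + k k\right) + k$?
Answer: $- \frac{52881349}{91396592} \approx -0.57859$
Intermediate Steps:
$R{\left(k \right)} = k + 2 k^{2}$ ($R{\left(k \right)} = \left(k^{2} + k^{2}\right) + k = 2 k^{2} + k = k + 2 k^{2}$)
$L = \frac{1}{76985}$ ($L = \frac{1}{35369 + 144 \left(1 + 2 \cdot 144\right)} = \frac{1}{35369 + 144 \left(1 + 288\right)} = \frac{1}{35369 + 144 \cdot 289} = \frac{1}{35369 + 41616} = \frac{1}{76985} \approx 1.299 \cdot 10^{-5}$)
$F = - \frac{17173}{29680}$ ($F = \frac{-100 + 17273}{-11460 - 18220} = \frac{17173}{-29680} = 17173 \left(- \frac{1}{29680}\right) = - \frac{17173}{29680} \approx -0.5786$)
$L + F = \frac{1}{76985} - \frac{17173}{29680} = - \frac{52881349}{91396592}$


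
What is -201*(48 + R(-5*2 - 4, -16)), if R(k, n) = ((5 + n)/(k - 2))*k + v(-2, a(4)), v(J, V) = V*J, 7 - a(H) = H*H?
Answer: -90651/8 ≈ -11331.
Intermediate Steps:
a(H) = 7 - H² (a(H) = 7 - H*H = 7 - H²)
v(J, V) = J*V
R(k, n) = 18 + k*(5 + n)/(-2 + k) (R(k, n) = ((5 + n)/(k - 2))*k - 2*(7 - 1*4²) = ((5 + n)/(-2 + k))*k - 2*(7 - 1*16) = ((5 + n)/(-2 + k))*k - 2*(7 - 16) = k*(5 + n)/(-2 + k) - 2*(-9) = k*(5 + n)/(-2 + k) + 18 = 18 + k*(5 + n)/(-2 + k))
-201*(48 + R(-5*2 - 4, -16)) = -201*(48 + (-36 + 23*(-5*2 - 4) + (-5*2 - 4)*(-16))/(-2 + (-5*2 - 4))) = -201*(48 + (-36 + 23*(-10 - 4) + (-10 - 4)*(-16))/(-2 + (-10 - 4))) = -201*(48 + (-36 + 23*(-14) - 14*(-16))/(-2 - 14)) = -201*(48 + (-36 - 322 + 224)/(-16)) = -201*(48 - 1/16*(-134)) = -201*(48 + 67/8) = -201*451/8 = -90651/8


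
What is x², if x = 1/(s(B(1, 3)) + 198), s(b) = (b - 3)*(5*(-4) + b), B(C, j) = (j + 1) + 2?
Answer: 1/24336 ≈ 4.1091e-5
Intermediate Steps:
B(C, j) = 3 + j (B(C, j) = (1 + j) + 2 = 3 + j)
s(b) = (-20 + b)*(-3 + b) (s(b) = (-3 + b)*(-20 + b) = (-20 + b)*(-3 + b))
x = 1/156 (x = 1/((60 + (3 + 3)² - 23*(3 + 3)) + 198) = 1/((60 + 6² - 23*6) + 198) = 1/((60 + 36 - 138) + 198) = 1/(-42 + 198) = 1/156 ≈ 0.0064103)
x² = (1/156)² = 1/24336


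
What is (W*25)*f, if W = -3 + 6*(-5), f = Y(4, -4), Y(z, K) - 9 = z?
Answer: -10725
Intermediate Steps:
Y(z, K) = 9 + z
f = 13 (f = 9 + 4 = 13)
W = -33 (W = -3 - 30 = -33)
(W*25)*f = -33*25*13 = -825*13 = -10725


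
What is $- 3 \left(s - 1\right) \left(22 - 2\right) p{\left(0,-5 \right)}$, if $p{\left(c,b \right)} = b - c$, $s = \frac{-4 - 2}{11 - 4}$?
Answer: $- \frac{3900}{7} \approx -557.14$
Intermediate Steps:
$s = - \frac{6}{7} \approx -0.85714$
$- 3 \left(s - 1\right) \left(22 - 2\right) p{\left(0,-5 \right)} = - 3 \left(- \frac{6}{7} - 1\right) \left(22 - 2\right) \left(-5 - 0\right) = - 3 \left(\left(- \frac{13}{7}\right) 20\right) \left(-5 + 0\right) = \left(-3\right) \left(- \frac{260}{7}\right) \left(-5\right) = \frac{780}{7} \left(-5\right) = - \frac{3900}{7}$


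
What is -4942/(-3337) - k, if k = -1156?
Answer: 3862514/3337 ≈ 1157.5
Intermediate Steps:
-4942/(-3337) - k = -4942/(-3337) - 1*(-1156) = -4942*(-1/3337) + 1156 = 4942/3337 + 1156 = 3862514/3337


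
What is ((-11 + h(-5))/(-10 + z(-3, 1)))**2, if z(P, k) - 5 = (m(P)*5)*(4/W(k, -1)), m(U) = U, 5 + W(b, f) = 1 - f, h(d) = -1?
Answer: 16/25 ≈ 0.64000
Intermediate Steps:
W(b, f) = -4 - f (W(b, f) = -5 + (1 - f) = -4 - f)
z(P, k) = 5 - 20*P/3 (z(P, k) = 5 + (P*5)*(4/(-4 - 1*(-1))) = 5 + (5*P)*(4/(-4 + 1)) = 5 + (5*P)*(4/(-3)) = 5 + (5*P)*(4*(-1/3)) = 5 + (5*P)*(-4/3) = 5 - 20*P/3)
((-11 + h(-5))/(-10 + z(-3, 1)))**2 = ((-11 - 1)/(-10 + (5 - 20/3*(-3))))**2 = (-12/(-10 + (5 + 20)))**2 = (-12/(-10 + 25))**2 = (-12/15)**2 = (-12*1/15)**2 = (-4/5)**2 = 16/25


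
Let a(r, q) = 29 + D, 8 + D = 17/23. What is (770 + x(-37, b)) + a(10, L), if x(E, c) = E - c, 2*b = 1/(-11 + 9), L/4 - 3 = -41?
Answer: 69459/92 ≈ 754.99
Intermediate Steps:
L = -152 (L = 12 + 4*(-41) = 12 - 164 = -152)
D = -167/23 (D = -8 + 17/23 = -167/23 ≈ -7.2609)
a(r, q) = 500/23 (a(r, q) = 29 - 167/23 = 500/23)
b = -1/4 (b = 1/(2*(-11 + 9)) = (1/2)/(-2) = (1/2)*(-1/2) = -1/4 ≈ -0.25000)
(770 + x(-37, b)) + a(10, L) = (770 + (-37 - 1*(-1/4))) + 500/23 = (770 + (-37 + 1/4)) + 500/23 = (770 - 147/4) + 500/23 = 2933/4 + 500/23 = 69459/92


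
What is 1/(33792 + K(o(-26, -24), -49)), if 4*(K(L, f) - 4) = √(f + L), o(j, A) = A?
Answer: 540736/18274713929 - 4*I*√73/18274713929 ≈ 2.9589e-5 - 1.8701e-9*I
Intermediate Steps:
K(L, f) = 4 + √(L + f)/4 (K(L, f) = 4 + √(f + L)/4 = 4 + √(L + f)/4)
1/(33792 + K(o(-26, -24), -49)) = 1/(33792 + (4 + √(-24 - 49)/4)) = 1/(33792 + (4 + √(-73)/4)) = 1/(33792 + (4 + (I*√73)/4)) = 1/(33792 + (4 + I*√73/4)) = 1/(33796 + I*√73/4)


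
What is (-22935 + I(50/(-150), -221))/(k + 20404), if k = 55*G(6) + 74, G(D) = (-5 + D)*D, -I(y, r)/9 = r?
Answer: -3491/3468 ≈ -1.0066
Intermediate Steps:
I(y, r) = -9*r
G(D) = D*(-5 + D)
k = 404 (k = 55*(6*(-5 + 6)) + 74 = 55*(6*1) + 74 = 55*6 + 74 = 330 + 74 = 404)
(-22935 + I(50/(-150), -221))/(k + 20404) = (-22935 - 9*(-221))/(404 + 20404) = (-22935 + 1989)/20808 = -20946*1/20808 = -3491/3468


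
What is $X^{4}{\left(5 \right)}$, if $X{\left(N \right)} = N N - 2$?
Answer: $279841$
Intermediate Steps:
$X{\left(N \right)} = -2 + N^{2}$ ($X{\left(N \right)} = N^{2} - 2 = -2 + N^{2}$)
$X^{4}{\left(5 \right)} = \left(-2 + 5^{2}\right)^{4} = \left(-2 + 25\right)^{4} = 23^{4} = 279841$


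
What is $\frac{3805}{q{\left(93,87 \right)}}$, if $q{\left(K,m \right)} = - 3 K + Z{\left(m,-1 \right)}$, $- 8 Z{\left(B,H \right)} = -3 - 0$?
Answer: $- \frac{30440}{2229} \approx -13.656$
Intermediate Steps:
$Z{\left(B,H \right)} = \frac{3}{8}$ ($Z{\left(B,H \right)} = - \frac{-3 - 0}{8} = - \frac{-3 + 0}{8} = \left(- \frac{1}{8}\right) \left(-3\right) = \frac{3}{8}$)
$q{\left(K,m \right)} = \frac{3}{8} - 3 K$ ($q{\left(K,m \right)} = - 3 K + \frac{3}{8} = \frac{3}{8} - 3 K$)
$\frac{3805}{q{\left(93,87 \right)}} = \frac{3805}{\frac{3}{8} - 279} = \frac{3805}{- \frac{2229}{8}} = 3805 \left(- \frac{8}{2229}\right) = - \frac{30440}{2229}$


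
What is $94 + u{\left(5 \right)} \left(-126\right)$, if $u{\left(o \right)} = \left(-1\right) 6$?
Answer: $850$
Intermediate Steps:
$u{\left(o \right)} = -6$
$94 + u{\left(5 \right)} \left(-126\right) = 94 - -756 = 94 + 756 = 850$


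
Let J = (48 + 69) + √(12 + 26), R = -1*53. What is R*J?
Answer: -6201 - 53*√38 ≈ -6527.7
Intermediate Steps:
R = -53
J = 117 + √38 ≈ 123.16
R*J = -53*(117 + √38) = -6201 - 53*√38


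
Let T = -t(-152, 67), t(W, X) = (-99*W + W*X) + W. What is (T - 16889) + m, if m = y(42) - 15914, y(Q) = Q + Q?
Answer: -37431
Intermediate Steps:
t(W, X) = -98*W + W*X
y(Q) = 2*Q
T = -4712 (T = -(-152)*(-98 + 67) = -(-152)*(-31) = -1*4712 = -4712)
m = -15830 (m = 2*42 - 15914 = 84 - 15914 = -15830)
(T - 16889) + m = (-4712 - 16889) - 15830 = -21601 - 15830 = -37431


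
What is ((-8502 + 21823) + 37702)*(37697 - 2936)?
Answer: 1773610503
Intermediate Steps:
((-8502 + 21823) + 37702)*(37697 - 2936) = (13321 + 37702)*34761 = 51023*34761 = 1773610503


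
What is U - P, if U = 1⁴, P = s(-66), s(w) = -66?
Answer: 67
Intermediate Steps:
P = -66
U = 1
U - P = 1 - 1*(-66) = 1 + 66 = 67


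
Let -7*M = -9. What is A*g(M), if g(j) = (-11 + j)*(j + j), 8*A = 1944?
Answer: -297432/49 ≈ -6070.0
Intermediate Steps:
M = 9/7 (M = -1/7*(-9) = 9/7 ≈ 1.2857)
A = 243 (A = (1/8)*1944 = 243)
g(j) = 2*j*(-11 + j) (g(j) = (-11 + j)*(2*j) = 2*j*(-11 + j))
A*g(M) = 243*(2*(9/7)*(-11 + 9/7)) = 243*(2*(9/7)*(-68/7)) = 243*(-1224/49) = -297432/49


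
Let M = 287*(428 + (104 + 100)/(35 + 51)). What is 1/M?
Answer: 43/5311222 ≈ 8.0961e-6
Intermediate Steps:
M = 5311222/43 (M = 287*(428 + 204/86) = 287*(428 + 204*(1/86)) = 287*(428 + 102/43) = 287*(18506/43) = 5311222/43 ≈ 1.2352e+5)
1/M = 1/(5311222/43) = 43/5311222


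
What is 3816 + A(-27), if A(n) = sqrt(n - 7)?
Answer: 3816 + I*sqrt(34) ≈ 3816.0 + 5.831*I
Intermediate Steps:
A(n) = sqrt(-7 + n)
3816 + A(-27) = 3816 + sqrt(-7 - 27) = 3816 + sqrt(-34) = 3816 + I*sqrt(34)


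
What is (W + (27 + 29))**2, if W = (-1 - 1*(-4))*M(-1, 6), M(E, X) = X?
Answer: 5476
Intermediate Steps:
W = 18 (W = (-1 - 1*(-4))*6 = (-1 + 4)*6 = 3*6 = 18)
(W + (27 + 29))**2 = (18 + (27 + 29))**2 = (18 + 56)**2 = 74**2 = 5476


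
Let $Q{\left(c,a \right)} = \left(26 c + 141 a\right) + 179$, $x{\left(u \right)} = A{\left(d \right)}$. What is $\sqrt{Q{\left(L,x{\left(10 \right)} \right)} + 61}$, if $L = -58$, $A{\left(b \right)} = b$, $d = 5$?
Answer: $i \sqrt{563} \approx 23.728 i$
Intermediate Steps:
$x{\left(u \right)} = 5$
$Q{\left(c,a \right)} = 179 + 26 c + 141 a$
$\sqrt{Q{\left(L,x{\left(10 \right)} \right)} + 61} = \sqrt{\left(179 + 26 \left(-58\right) + 141 \cdot 5\right) + 61} = \sqrt{\left(179 - 1508 + 705\right) + 61} = \sqrt{-624 + 61} = \sqrt{-563} = i \sqrt{563}$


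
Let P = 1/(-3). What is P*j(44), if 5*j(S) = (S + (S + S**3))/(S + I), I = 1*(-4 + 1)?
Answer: -28424/205 ≈ -138.65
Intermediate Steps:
I = -3 (I = 1*(-3) = -3)
P = -1/3 (P = 1*(-1/3) = -1/3 ≈ -0.33333)
j(S) = (S**3 + 2*S)/(5*(-3 + S)) (j(S) = ((S + (S + S**3))/(S - 3))/5 = ((S**3 + 2*S)/(-3 + S))/5 = (S**3 + 2*S)/(5*(-3 + S)))
P*j(44) = -44*(2 + 44**2)/(15*(-3 + 44)) = -44*(2 + 1936)/(15*41) = -44*1938/(15*41) = -1/3*85272/205 = -28424/205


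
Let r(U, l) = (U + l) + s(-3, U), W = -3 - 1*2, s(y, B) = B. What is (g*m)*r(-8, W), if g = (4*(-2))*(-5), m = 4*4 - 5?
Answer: -9240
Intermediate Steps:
m = 11 (m = 16 - 5 = 11)
W = -5 (W = -3 - 2 = -5)
g = 40 (g = -8*(-5) = 40)
r(U, l) = l + 2*U (r(U, l) = (U + l) + U = l + 2*U)
(g*m)*r(-8, W) = (40*11)*(-5 + 2*(-8)) = 440*(-5 - 16) = 440*(-21) = -9240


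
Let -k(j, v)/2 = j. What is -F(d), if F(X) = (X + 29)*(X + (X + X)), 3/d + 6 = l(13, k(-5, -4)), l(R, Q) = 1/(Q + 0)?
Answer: 151290/3481 ≈ 43.462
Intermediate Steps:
k(j, v) = -2*j
l(R, Q) = 1/Q
d = -30/59 (d = 3/(-6 + 1/(-2*(-5))) = 3/(-6 + 1/10) = 3/(-6 + ⅒) = 3/(-59/10) = 3*(-10/59) = -30/59 ≈ -0.50847)
F(X) = 3*X*(29 + X) (F(X) = (29 + X)*(X + 2*X) = (29 + X)*(3*X) = 3*X*(29 + X))
-F(d) = -3*(-30)*(29 - 30/59)/59 = -3*(-30)*1681/(59*59) = -1*(-151290/3481) = 151290/3481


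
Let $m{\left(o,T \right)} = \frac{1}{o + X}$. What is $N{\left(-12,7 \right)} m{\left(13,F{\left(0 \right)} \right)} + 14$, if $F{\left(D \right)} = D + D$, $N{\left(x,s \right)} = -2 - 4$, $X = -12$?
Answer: $8$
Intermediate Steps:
$N{\left(x,s \right)} = -6$ ($N{\left(x,s \right)} = -2 - 4 = -6$)
$F{\left(D \right)} = 2 D$
$m{\left(o,T \right)} = \frac{1}{-12 + o}$ ($m{\left(o,T \right)} = \frac{1}{o - 12} = \frac{1}{-12 + o}$)
$N{\left(-12,7 \right)} m{\left(13,F{\left(0 \right)} \right)} + 14 = - \frac{6}{-12 + 13} + 14 = - \frac{6}{1} + 14 = \left(-6\right) 1 + 14 = -6 + 14 = 8$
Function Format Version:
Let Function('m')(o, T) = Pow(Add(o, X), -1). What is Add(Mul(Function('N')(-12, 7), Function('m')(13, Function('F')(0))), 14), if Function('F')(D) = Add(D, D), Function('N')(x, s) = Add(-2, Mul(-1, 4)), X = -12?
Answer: 8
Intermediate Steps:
Function('N')(x, s) = -6 (Function('N')(x, s) = Add(-2, -4) = -6)
Function('F')(D) = Mul(2, D)
Function('m')(o, T) = Pow(Add(-12, o), -1) (Function('m')(o, T) = Pow(Add(o, -12), -1) = Pow(Add(-12, o), -1))
Add(Mul(Function('N')(-12, 7), Function('m')(13, Function('F')(0))), 14) = Add(Mul(-6, Pow(Add(-12, 13), -1)), 14) = Add(Mul(-6, Pow(1, -1)), 14) = Add(Mul(-6, 1), 14) = Add(-6, 14) = 8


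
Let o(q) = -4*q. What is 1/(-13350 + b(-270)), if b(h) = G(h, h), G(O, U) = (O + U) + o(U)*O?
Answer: -1/305490 ≈ -3.2734e-6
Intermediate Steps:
G(O, U) = O + U - 4*O*U (G(O, U) = (O + U) + (-4*U)*O = (O + U) - 4*O*U = O + U - 4*O*U)
b(h) = -4*h² + 2*h (b(h) = h + h - 4*h*h = h + h - 4*h² = -4*h² + 2*h)
1/(-13350 + b(-270)) = 1/(-13350 + 2*(-270)*(1 - 2*(-270))) = 1/(-13350 + 2*(-270)*(1 + 540)) = 1/(-13350 + 2*(-270)*541) = 1/(-13350 - 292140) = 1/(-305490) = -1/305490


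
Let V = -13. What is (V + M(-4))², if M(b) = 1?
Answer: 144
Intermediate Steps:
(V + M(-4))² = (-13 + 1)² = (-12)² = 144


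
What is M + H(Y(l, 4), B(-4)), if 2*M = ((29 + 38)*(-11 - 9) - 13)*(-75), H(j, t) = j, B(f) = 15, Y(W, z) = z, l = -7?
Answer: 101483/2 ≈ 50742.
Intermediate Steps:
M = 101475/2 (M = (((29 + 38)*(-11 - 9) - 13)*(-75))/2 = ((67*(-20) - 13)*(-75))/2 = ((-1340 - 13)*(-75))/2 = (-1353*(-75))/2 = (½)*101475 = 101475/2 ≈ 50738.)
M + H(Y(l, 4), B(-4)) = 101475/2 + 4 = 101483/2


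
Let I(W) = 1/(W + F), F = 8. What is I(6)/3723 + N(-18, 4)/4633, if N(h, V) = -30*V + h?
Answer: -7188203/241481226 ≈ -0.029767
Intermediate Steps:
N(h, V) = h - 30*V
I(W) = 1/(8 + W) (I(W) = 1/(W + 8) = 1/(8 + W))
I(6)/3723 + N(-18, 4)/4633 = 1/((8 + 6)*3723) + (-18 - 30*4)/4633 = (1/3723)/14 + (-18 - 120)*(1/4633) = (1/14)*(1/3723) - 138*1/4633 = 1/52122 - 138/4633 = -7188203/241481226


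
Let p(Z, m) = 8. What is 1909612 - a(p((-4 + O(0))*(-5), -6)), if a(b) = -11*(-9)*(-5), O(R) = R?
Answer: 1910107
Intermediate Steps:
a(b) = -495 (a(b) = 99*(-5) = -495)
1909612 - a(p((-4 + O(0))*(-5), -6)) = 1909612 - 1*(-495) = 1909612 + 495 = 1910107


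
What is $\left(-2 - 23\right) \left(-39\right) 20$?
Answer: $19500$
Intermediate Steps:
$\left(-2 - 23\right) \left(-39\right) 20 = \left(-25\right) \left(-39\right) 20 = 975 \cdot 20 = 19500$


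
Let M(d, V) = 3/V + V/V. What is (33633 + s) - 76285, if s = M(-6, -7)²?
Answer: -2089932/49 ≈ -42652.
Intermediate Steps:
M(d, V) = 1 + 3/V (M(d, V) = 3/V + 1 = 1 + 3/V)
s = 16/49 (s = ((3 - 7)/(-7))² = (-⅐*(-4))² = (4/7)² = 16/49 ≈ 0.32653)
(33633 + s) - 76285 = (33633 + 16/49) - 76285 = 1648033/49 - 76285 = -2089932/49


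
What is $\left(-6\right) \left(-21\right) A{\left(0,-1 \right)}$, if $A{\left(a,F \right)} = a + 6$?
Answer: $756$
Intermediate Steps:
$A{\left(a,F \right)} = 6 + a$
$\left(-6\right) \left(-21\right) A{\left(0,-1 \right)} = \left(-6\right) \left(-21\right) \left(6 + 0\right) = 126 \cdot 6 = 756$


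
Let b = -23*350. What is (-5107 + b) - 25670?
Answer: -38827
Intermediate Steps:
b = -8050
(-5107 + b) - 25670 = (-5107 - 8050) - 25670 = -13157 - 25670 = -38827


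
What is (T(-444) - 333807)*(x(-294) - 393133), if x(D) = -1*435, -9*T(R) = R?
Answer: 394069012064/3 ≈ 1.3136e+11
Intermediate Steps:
T(R) = -R/9
x(D) = -435
(T(-444) - 333807)*(x(-294) - 393133) = (-⅑*(-444) - 333807)*(-435 - 393133) = (148/3 - 333807)*(-393568) = -1001273/3*(-393568) = 394069012064/3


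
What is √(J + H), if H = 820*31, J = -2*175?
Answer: √25070 ≈ 158.33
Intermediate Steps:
J = -350
H = 25420
√(J + H) = √(-350 + 25420) = √25070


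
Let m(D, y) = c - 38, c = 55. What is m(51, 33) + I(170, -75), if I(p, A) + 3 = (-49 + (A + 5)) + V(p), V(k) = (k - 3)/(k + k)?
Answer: -35533/340 ≈ -104.51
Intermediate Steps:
V(k) = (-3 + k)/(2*k) (V(k) = (-3 + k)/((2*k)) = (-3 + k)*(1/(2*k)) = (-3 + k)/(2*k))
m(D, y) = 17 (m(D, y) = 55 - 38 = 17)
I(p, A) = -47 + A + (-3 + p)/(2*p) (I(p, A) = -3 + ((-49 + (A + 5)) + (-3 + p)/(2*p)) = -3 + ((-49 + (5 + A)) + (-3 + p)/(2*p)) = -3 + ((-44 + A) + (-3 + p)/(2*p)) = -3 + (-44 + A + (-3 + p)/(2*p)) = -47 + A + (-3 + p)/(2*p))
m(51, 33) + I(170, -75) = 17 + (-93/2 - 75 - 3/2/170) = 17 + (-93/2 - 75 - 3/2*1/170) = 17 + (-93/2 - 75 - 3/340) = 17 - 41313/340 = -35533/340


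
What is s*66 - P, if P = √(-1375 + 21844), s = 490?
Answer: 32340 - √20469 ≈ 32197.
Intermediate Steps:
P = √20469 ≈ 143.07
s*66 - P = 490*66 - √20469 = 32340 - √20469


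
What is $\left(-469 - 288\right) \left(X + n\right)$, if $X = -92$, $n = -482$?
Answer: $434518$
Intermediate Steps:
$\left(-469 - 288\right) \left(X + n\right) = \left(-469 - 288\right) \left(-92 - 482\right) = \left(-757\right) \left(-574\right) = 434518$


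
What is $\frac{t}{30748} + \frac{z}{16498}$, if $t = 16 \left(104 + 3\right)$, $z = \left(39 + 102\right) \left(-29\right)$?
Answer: $- \frac{24370999}{126820126} \approx -0.19217$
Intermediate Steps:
$z = -4089$ ($z = 141 \left(-29\right) = -4089$)
$t = 1712$ ($t = 16 \cdot 107 = 1712$)
$\frac{t}{30748} + \frac{z}{16498} = \frac{1712}{30748} - \frac{4089}{16498} = 1712 \cdot \frac{1}{30748} - \frac{4089}{16498} = \frac{428}{7687} - \frac{4089}{16498} = - \frac{24370999}{126820126}$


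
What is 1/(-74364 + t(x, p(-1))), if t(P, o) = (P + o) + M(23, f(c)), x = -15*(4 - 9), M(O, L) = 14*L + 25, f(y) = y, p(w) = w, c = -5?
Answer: -1/74335 ≈ -1.3453e-5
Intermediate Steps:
M(O, L) = 25 + 14*L
x = 75 (x = -15*(-5) = 75)
t(P, o) = -45 + P + o (t(P, o) = (P + o) + (25 + 14*(-5)) = (P + o) + (25 - 70) = (P + o) - 45 = -45 + P + o)
1/(-74364 + t(x, p(-1))) = 1/(-74364 + (-45 + 75 - 1)) = 1/(-74364 + 29) = 1/(-74335) = -1/74335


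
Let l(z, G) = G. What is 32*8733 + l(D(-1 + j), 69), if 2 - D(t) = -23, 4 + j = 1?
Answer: 279525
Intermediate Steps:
j = -3 (j = -4 + 1 = -3)
D(t) = 25 (D(t) = 2 - 1*(-23) = 2 + 23 = 25)
32*8733 + l(D(-1 + j), 69) = 32*8733 + 69 = 279456 + 69 = 279525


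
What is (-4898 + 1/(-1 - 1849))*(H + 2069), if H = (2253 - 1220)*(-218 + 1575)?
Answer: -254414148177/37 ≈ -6.8761e+9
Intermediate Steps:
H = 1401781 (H = 1033*1357 = 1401781)
(-4898 + 1/(-1 - 1849))*(H + 2069) = (-4898 + 1/(-1 - 1849))*(1401781 + 2069) = (-4898 + 1/(-1850))*1403850 = (-4898 - 1/1850)*1403850 = -9061301/1850*1403850 = -254414148177/37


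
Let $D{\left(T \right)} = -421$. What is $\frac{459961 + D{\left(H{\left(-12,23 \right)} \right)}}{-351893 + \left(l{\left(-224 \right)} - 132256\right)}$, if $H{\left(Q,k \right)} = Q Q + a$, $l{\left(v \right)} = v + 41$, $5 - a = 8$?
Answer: $- \frac{38295}{40361} \approx -0.94881$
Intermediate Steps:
$a = -3$ ($a = 5 - 8 = -3$)
$l{\left(v \right)} = 41 + v$
$H{\left(Q,k \right)} = -3 + Q^{2}$ ($H{\left(Q,k \right)} = Q Q - 3 = Q^{2} - 3 = -3 + Q^{2}$)
$\frac{459961 + D{\left(H{\left(-12,23 \right)} \right)}}{-351893 + \left(l{\left(-224 \right)} - 132256\right)} = \frac{459961 - 421}{-351893 + \left(\left(41 - 224\right) - 132256\right)} = \frac{459540}{-351893 - 132439} = \frac{459540}{-484332} = 459540 \left(- \frac{1}{484332}\right) = - \frac{38295}{40361}$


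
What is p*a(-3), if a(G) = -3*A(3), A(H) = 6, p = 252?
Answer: -4536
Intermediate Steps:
a(G) = -18 (a(G) = -3*6 = -18)
p*a(-3) = 252*(-18) = -4536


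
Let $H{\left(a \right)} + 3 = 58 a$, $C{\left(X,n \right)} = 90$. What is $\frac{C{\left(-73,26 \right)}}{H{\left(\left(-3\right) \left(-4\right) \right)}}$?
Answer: $\frac{10}{77} \approx 0.12987$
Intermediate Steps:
$H{\left(a \right)} = -3 + 58 a$
$\frac{C{\left(-73,26 \right)}}{H{\left(\left(-3\right) \left(-4\right) \right)}} = \frac{90}{-3 + 58 \left(\left(-3\right) \left(-4\right)\right)} = \frac{90}{-3 + 58 \cdot 12} = \frac{90}{-3 + 696} = \frac{90}{693} = 90 \cdot \frac{1}{693} = \frac{10}{77}$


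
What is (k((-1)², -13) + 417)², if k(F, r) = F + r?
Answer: 164025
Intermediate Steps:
(k((-1)², -13) + 417)² = (((-1)² - 13) + 417)² = ((1 - 13) + 417)² = (-12 + 417)² = 405² = 164025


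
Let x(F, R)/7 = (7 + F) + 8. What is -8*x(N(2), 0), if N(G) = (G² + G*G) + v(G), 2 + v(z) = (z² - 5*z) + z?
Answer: -952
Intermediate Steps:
v(z) = -2 + z² - 4*z (v(z) = -2 + ((z² - 5*z) + z) = -2 + (z² - 4*z) = -2 + z² - 4*z)
N(G) = -2 - 4*G + 3*G² (N(G) = (G² + G*G) + (-2 + G² - 4*G) = (G² + G²) + (-2 + G² - 4*G) = 2*G² + (-2 + G² - 4*G) = -2 - 4*G + 3*G²)
x(F, R) = 105 + 7*F (x(F, R) = 7*((7 + F) + 8) = 7*(15 + F) = 105 + 7*F)
-8*x(N(2), 0) = -8*(105 + 7*(-2 - 4*2 + 3*2²)) = -8*(105 + 7*(-2 - 8 + 3*4)) = -8*(105 + 7*(-2 - 8 + 12)) = -8*(105 + 7*2) = -8*(105 + 14) = -8*119 = -952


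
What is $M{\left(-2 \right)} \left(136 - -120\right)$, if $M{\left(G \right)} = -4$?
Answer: $-1024$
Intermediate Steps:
$M{\left(-2 \right)} \left(136 - -120\right) = - 4 \left(136 - -120\right) = - 4 \left(136 + 120\right) = \left(-4\right) 256 = -1024$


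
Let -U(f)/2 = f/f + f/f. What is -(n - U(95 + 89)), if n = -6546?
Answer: 6542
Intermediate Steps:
U(f) = -4 (U(f) = -2*(f/f + f/f) = -2*(1 + 1) = -2*2 = -4)
-(n - U(95 + 89)) = -(-6546 - 1*(-4)) = -(-6546 + 4) = -1*(-6542) = 6542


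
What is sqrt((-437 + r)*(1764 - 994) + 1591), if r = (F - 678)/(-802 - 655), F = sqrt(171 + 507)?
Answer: sqrt(-710179365831 - 1121890*sqrt(678))/1457 ≈ 578.41*I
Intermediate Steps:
F = sqrt(678) ≈ 26.038
r = 678/1457 - sqrt(678)/1457 (r = (sqrt(678) - 678)/(-802 - 655) = (-678 + sqrt(678))/(-1457) = (-678 + sqrt(678))*(-1/1457) = 678/1457 - sqrt(678)/1457 ≈ 0.44747)
sqrt((-437 + r)*(1764 - 994) + 1591) = sqrt((-437 + (678/1457 - sqrt(678)/1457))*(1764 - 994) + 1591) = sqrt((-636031/1457 - sqrt(678)/1457)*770 + 1591) = sqrt((-489743870/1457 - 770*sqrt(678)/1457) + 1591) = sqrt(-487425783/1457 - 770*sqrt(678)/1457)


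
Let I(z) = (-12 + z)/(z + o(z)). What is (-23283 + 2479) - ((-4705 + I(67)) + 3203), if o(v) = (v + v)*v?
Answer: -34917329/1809 ≈ -19302.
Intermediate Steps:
o(v) = 2*v**2 (o(v) = (2*v)*v = 2*v**2)
I(z) = (-12 + z)/(z + 2*z**2)
(-23283 + 2479) - ((-4705 + I(67)) + 3203) = (-23283 + 2479) - ((-4705 + (-12 + 67)/(67*(1 + 2*67))) + 3203) = -20804 - ((-4705 + (1/67)*55/(1 + 134)) + 3203) = -20804 - ((-4705 + (1/67)*55/135) + 3203) = -20804 - ((-4705 + (1/67)*(1/135)*55) + 3203) = -20804 - ((-4705 + 11/1809) + 3203) = -20804 - (-8511334/1809 + 3203) = -20804 - 1*(-2717107/1809) = -20804 + 2717107/1809 = -34917329/1809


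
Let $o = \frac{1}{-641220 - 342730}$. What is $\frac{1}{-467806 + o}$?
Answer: $- \frac{983950}{460297713701} \approx -2.1376 \cdot 10^{-6}$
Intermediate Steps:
$o = - \frac{1}{983950}$ ($o = \frac{1}{-983950} = - \frac{1}{983950} \approx -1.0163 \cdot 10^{-6}$)
$\frac{1}{-467806 + o} = \frac{1}{-467806 - \frac{1}{983950}} = \frac{1}{- \frac{460297713701}{983950}} = - \frac{983950}{460297713701}$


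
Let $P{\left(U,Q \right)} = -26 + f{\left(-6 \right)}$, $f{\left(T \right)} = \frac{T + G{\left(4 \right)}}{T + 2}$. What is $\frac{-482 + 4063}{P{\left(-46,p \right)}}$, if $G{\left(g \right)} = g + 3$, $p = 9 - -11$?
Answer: $- \frac{14324}{105} \approx -136.42$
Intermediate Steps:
$p = 20$ ($p = 9 + 11 = 20$)
$G{\left(g \right)} = 3 + g$
$f{\left(T \right)} = \frac{7 + T}{2 + T}$ ($f{\left(T \right)} = \frac{T + \left(3 + 4\right)}{T + 2} = \frac{T + 7}{2 + T} = \frac{7 + T}{2 + T}$)
$P{\left(U,Q \right)} = - \frac{105}{4}$ ($P{\left(U,Q \right)} = -26 + \frac{7 - 6}{2 - 6} = -26 + \frac{1}{-4} \cdot 1 = -26 - \frac{1}{4} = - \frac{105}{4}$)
$\frac{-482 + 4063}{P{\left(-46,p \right)}} = \frac{-482 + 4063}{- \frac{105}{4}} = 3581 \left(- \frac{4}{105}\right) = - \frac{14324}{105}$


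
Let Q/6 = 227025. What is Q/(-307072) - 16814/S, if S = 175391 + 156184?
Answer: -228408997429/50908699200 ≈ -4.4866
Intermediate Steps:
Q = 1362150 (Q = 6*227025 = 1362150)
S = 331575
Q/(-307072) - 16814/S = 1362150/(-307072) - 16814/331575 = 1362150*(-1/307072) - 16814*1/331575 = -681075/153536 - 16814/331575 = -228408997429/50908699200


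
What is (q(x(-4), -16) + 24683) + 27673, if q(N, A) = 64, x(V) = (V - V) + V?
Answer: 52420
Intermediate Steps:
x(V) = V (x(V) = 0 + V = V)
(q(x(-4), -16) + 24683) + 27673 = (64 + 24683) + 27673 = 24747 + 27673 = 52420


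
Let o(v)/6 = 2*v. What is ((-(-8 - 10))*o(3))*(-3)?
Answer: -1944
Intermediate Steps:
o(v) = 12*v (o(v) = 6*(2*v) = 12*v)
((-(-8 - 10))*o(3))*(-3) = ((-(-8 - 10))*(12*3))*(-3) = (-1*(-18)*36)*(-3) = (18*36)*(-3) = 648*(-3) = -1944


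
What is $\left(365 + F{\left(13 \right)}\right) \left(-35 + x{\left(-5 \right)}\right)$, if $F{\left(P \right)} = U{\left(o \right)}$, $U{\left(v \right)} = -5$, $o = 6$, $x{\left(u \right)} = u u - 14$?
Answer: $-8640$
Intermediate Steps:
$x{\left(u \right)} = -14 + u^{2}$ ($x{\left(u \right)} = u^{2} - 14 = -14 + u^{2}$)
$F{\left(P \right)} = -5$
$\left(365 + F{\left(13 \right)}\right) \left(-35 + x{\left(-5 \right)}\right) = \left(365 - 5\right) \left(-35 - \left(14 - \left(-5\right)^{2}\right)\right) = 360 \left(-35 + \left(-14 + 25\right)\right) = 360 \left(-35 + 11\right) = 360 \left(-24\right) = -8640$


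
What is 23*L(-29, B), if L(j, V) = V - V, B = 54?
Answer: 0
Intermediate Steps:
L(j, V) = 0
23*L(-29, B) = 23*0 = 0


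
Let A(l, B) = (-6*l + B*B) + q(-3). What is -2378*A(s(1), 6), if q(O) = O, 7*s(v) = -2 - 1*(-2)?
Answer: -78474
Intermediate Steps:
s(v) = 0 (s(v) = (-2 - 1*(-2))/7 = (-2 + 2)/7 = (1/7)*0 = 0)
A(l, B) = -3 + B**2 - 6*l (A(l, B) = (-6*l + B*B) - 3 = (-6*l + B**2) - 3 = (B**2 - 6*l) - 3 = -3 + B**2 - 6*l)
-2378*A(s(1), 6) = -2378*(-3 + 6**2 - 6*0) = -2378*(-3 + 36 + 0) = -2378*33 = -78474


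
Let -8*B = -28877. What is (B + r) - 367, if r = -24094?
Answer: -166811/8 ≈ -20851.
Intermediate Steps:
B = 28877/8 (B = -1/8*(-28877) = 28877/8 ≈ 3609.6)
(B + r) - 367 = (28877/8 - 24094) - 367 = -163875/8 - 367 = -166811/8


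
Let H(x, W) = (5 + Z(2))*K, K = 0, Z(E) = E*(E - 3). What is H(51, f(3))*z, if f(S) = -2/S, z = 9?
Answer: 0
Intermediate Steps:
Z(E) = E*(-3 + E)
H(x, W) = 0 (H(x, W) = (5 + 2*(-3 + 2))*0 = (5 + 2*(-1))*0 = (5 - 2)*0 = 3*0 = 0)
H(51, f(3))*z = 0*9 = 0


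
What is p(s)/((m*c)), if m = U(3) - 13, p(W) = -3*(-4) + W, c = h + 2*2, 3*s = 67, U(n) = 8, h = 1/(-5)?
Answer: -103/57 ≈ -1.8070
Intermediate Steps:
h = -1/5 ≈ -0.20000
s = 67/3 (s = (1/3)*67 = 67/3 ≈ 22.333)
c = 19/5 (c = -1/5 + 2*2 = -1/5 + 4 = 19/5 ≈ 3.8000)
p(W) = 12 + W
m = -5 (m = 8 - 13 = -5)
p(s)/((m*c)) = (12 + 67/3)/((-5*19/5)) = (103/3)/(-19) = (103/3)*(-1/19) = -103/57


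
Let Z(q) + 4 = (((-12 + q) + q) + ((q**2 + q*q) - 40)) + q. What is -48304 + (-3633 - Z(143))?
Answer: -93208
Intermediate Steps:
Z(q) = -56 + 2*q**2 + 3*q (Z(q) = -4 + ((((-12 + q) + q) + ((q**2 + q*q) - 40)) + q) = -4 + (((-12 + 2*q) + ((q**2 + q**2) - 40)) + q) = -4 + (((-12 + 2*q) + (2*q**2 - 40)) + q) = -4 + (((-12 + 2*q) + (-40 + 2*q**2)) + q) = -4 + ((-52 + 2*q + 2*q**2) + q) = -4 + (-52 + 2*q**2 + 3*q) = -56 + 2*q**2 + 3*q)
-48304 + (-3633 - Z(143)) = -48304 + (-3633 - (-56 + 2*143**2 + 3*143)) = -48304 + (-3633 - (-56 + 2*20449 + 429)) = -48304 + (-3633 - (-56 + 40898 + 429)) = -48304 + (-3633 - 1*41271) = -48304 + (-3633 - 41271) = -48304 - 44904 = -93208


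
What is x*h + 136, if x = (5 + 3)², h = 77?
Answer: 5064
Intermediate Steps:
x = 64 (x = 8² = 64)
x*h + 136 = 64*77 + 136 = 4928 + 136 = 5064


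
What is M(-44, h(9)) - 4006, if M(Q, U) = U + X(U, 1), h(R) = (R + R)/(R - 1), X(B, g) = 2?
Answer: -16007/4 ≈ -4001.8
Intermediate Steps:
h(R) = 2*R/(-1 + R) (h(R) = (2*R)/(-1 + R) = 2*R/(-1 + R))
M(Q, U) = 2 + U (M(Q, U) = U + 2 = 2 + U)
M(-44, h(9)) - 4006 = (2 + 2*9/(-1 + 9)) - 4006 = (2 + 2*9/8) - 4006 = (2 + 2*9*(⅛)) - 4006 = (2 + 9/4) - 4006 = 17/4 - 4006 = -16007/4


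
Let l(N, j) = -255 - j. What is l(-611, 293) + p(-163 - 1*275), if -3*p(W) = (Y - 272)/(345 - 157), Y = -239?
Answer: -308561/564 ≈ -547.09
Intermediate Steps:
p(W) = 511/564 (p(W) = -(-239 - 272)/(3*(345 - 157)) = -(-511)/(3*188) = -⅓*(-511/188) = 511/564)
l(-611, 293) + p(-163 - 1*275) = (-255 - 1*293) + 511/564 = (-255 - 293) + 511/564 = -548 + 511/564 = -308561/564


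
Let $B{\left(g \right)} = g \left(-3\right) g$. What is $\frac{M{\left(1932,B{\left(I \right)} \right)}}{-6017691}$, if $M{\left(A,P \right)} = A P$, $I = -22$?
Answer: $\frac{935088}{2005897} \approx 0.46617$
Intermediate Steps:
$B{\left(g \right)} = - 3 g^{2}$ ($B{\left(g \right)} = - 3 g g = - 3 g^{2}$)
$\frac{M{\left(1932,B{\left(I \right)} \right)}}{-6017691} = \frac{1932 \left(- 3 \left(-22\right)^{2}\right)}{-6017691} = 1932 \left(\left(-3\right) 484\right) \left(- \frac{1}{6017691}\right) = 1932 \left(-1452\right) \left(- \frac{1}{6017691}\right) = \left(-2805264\right) \left(- \frac{1}{6017691}\right) = \frac{935088}{2005897}$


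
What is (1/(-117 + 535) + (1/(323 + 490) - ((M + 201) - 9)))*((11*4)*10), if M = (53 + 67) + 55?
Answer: -2494356940/15447 ≈ -1.6148e+5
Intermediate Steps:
M = 175 (M = 120 + 55 = 175)
(1/(-117 + 535) + (1/(323 + 490) - ((M + 201) - 9)))*((11*4)*10) = (1/(-117 + 535) + (1/(323 + 490) - ((175 + 201) - 9)))*((11*4)*10) = (1/418 + (1/813 - (376 - 9)))*(44*10) = (1/418 + (1/813 - 1*367))*440 = (1/418 + (1/813 - 367))*440 = (1/418 - 298370/813)*440 = -124717847/339834*440 = -2494356940/15447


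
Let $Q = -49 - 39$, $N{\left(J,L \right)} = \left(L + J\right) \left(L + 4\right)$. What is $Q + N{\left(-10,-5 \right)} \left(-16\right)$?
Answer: $-328$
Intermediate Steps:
$N{\left(J,L \right)} = \left(4 + L\right) \left(J + L\right)$ ($N{\left(J,L \right)} = \left(J + L\right) \left(4 + L\right) = \left(4 + L\right) \left(J + L\right)$)
$Q = -88$
$Q + N{\left(-10,-5 \right)} \left(-16\right) = -88 + \left(\left(-5\right)^{2} + 4 \left(-10\right) + 4 \left(-5\right) - -50\right) \left(-16\right) = -88 + \left(25 - 40 - 20 + 50\right) \left(-16\right) = -88 + 15 \left(-16\right) = -88 - 240 = -328$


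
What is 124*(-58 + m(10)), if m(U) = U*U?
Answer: 5208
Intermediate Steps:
m(U) = U**2
124*(-58 + m(10)) = 124*(-58 + 10**2) = 124*(-58 + 100) = 124*42 = 5208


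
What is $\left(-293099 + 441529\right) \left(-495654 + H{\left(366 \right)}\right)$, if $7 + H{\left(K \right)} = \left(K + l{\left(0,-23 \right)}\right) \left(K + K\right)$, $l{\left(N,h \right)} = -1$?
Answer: $-33913434830$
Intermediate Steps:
$H{\left(K \right)} = -7 + 2 K \left(-1 + K\right)$ ($H{\left(K \right)} = -7 + \left(K - 1\right) \left(K + K\right) = -7 + \left(-1 + K\right) 2 K = -7 + 2 K \left(-1 + K\right)$)
$\left(-293099 + 441529\right) \left(-495654 + H{\left(366 \right)}\right) = \left(-293099 + 441529\right) \left(-495654 - \left(739 - 267912\right)\right) = 148430 \left(-495654 - -267173\right) = 148430 \left(-495654 + 267173\right) = 148430 \left(-228481\right) = -33913434830$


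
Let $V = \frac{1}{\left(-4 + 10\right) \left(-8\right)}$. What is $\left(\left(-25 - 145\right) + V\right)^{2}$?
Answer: $\frac{66601921}{2304} \approx 28907.0$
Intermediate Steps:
$V = - \frac{1}{48}$ ($V = \frac{1}{6 \left(-8\right)} = \frac{1}{-48} = - \frac{1}{48} \approx -0.020833$)
$\left(\left(-25 - 145\right) + V\right)^{2} = \left(\left(-25 - 145\right) - \frac{1}{48}\right)^{2} = \left(-170 - \frac{1}{48}\right)^{2} = \left(- \frac{8161}{48}\right)^{2} = \frac{66601921}{2304}$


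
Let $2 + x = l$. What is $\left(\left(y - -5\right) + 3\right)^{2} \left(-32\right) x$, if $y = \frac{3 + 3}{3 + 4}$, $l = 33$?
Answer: $- \frac{3813248}{49} \approx -77821.0$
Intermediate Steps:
$y = \frac{6}{7} \approx 0.85714$
$x = 31$ ($x = -2 + 33 = 31$)
$\left(\left(y - -5\right) + 3\right)^{2} \left(-32\right) x = \left(\left(\frac{6}{7} - -5\right) + 3\right)^{2} \left(-32\right) 31 = \left(\left(\frac{6}{7} + 5\right) + 3\right)^{2} \left(-32\right) 31 = \left(\frac{41}{7} + 3\right)^{2} \left(-32\right) 31 = \left(\frac{62}{7}\right)^{2} \left(-32\right) 31 = \frac{3844}{49} \left(-32\right) 31 = \left(- \frac{123008}{49}\right) 31 = - \frac{3813248}{49}$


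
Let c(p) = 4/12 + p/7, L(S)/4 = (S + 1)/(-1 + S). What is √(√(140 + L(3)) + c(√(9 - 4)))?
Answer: √(147 + 63*√5 + 882*√37)/21 ≈ 3.5803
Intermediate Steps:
L(S) = 4*(1 + S)/(-1 + S) (L(S) = 4*((S + 1)/(-1 + S)) = 4*((1 + S)/(-1 + S)) = 4*(1 + S)/(-1 + S))
c(p) = ⅓ + p/7 (c(p) = 4*(1/12) + p*(⅐) = ⅓ + p/7)
√(√(140 + L(3)) + c(√(9 - 4))) = √(√(140 + 4*(1 + 3)/(-1 + 3)) + (⅓ + √(9 - 4)/7)) = √(√(140 + 4*4/2) + (⅓ + √5/7)) = √(√(140 + 4*(½)*4) + (⅓ + √5/7)) = √(√(140 + 8) + (⅓ + √5/7)) = √(√148 + (⅓ + √5/7)) = √(2*√37 + (⅓ + √5/7)) = √(⅓ + 2*√37 + √5/7)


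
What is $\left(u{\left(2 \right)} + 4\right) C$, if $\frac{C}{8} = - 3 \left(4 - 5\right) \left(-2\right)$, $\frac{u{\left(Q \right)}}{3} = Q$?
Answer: $-480$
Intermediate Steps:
$u{\left(Q \right)} = 3 Q$
$C = -48$ ($C = 8 - 3 \left(4 - 5\right) \left(-2\right) = 8 \left(-3\right) \left(-1\right) \left(-2\right) = 8 \cdot 3 \left(-2\right) = 8 \left(-6\right) = -48$)
$\left(u{\left(2 \right)} + 4\right) C = \left(3 \cdot 2 + 4\right) \left(-48\right) = \left(6 + 4\right) \left(-48\right) = 10 \left(-48\right) = -480$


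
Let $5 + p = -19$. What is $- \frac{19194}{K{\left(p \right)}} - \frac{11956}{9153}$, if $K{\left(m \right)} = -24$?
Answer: $\frac{29232623}{36612} \approx 798.44$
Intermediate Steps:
$p = -24$ ($p = -5 - 19 = -24$)
$- \frac{19194}{K{\left(p \right)}} - \frac{11956}{9153} = - \frac{19194}{-24} - \frac{11956}{9153} = \left(-19194\right) \left(- \frac{1}{24}\right) - \frac{11956}{9153} = \frac{3199}{4} - \frac{11956}{9153} = \frac{29232623}{36612}$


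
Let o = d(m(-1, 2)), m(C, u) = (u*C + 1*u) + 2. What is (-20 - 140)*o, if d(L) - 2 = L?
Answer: -640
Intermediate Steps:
m(C, u) = 2 + u + C*u (m(C, u) = (C*u + u) + 2 = (u + C*u) + 2 = 2 + u + C*u)
d(L) = 2 + L
o = 4 (o = 2 + (2 + 2 - 1*2) = 2 + (2 + 2 - 2) = 2 + 2 = 4)
(-20 - 140)*o = (-20 - 140)*4 = -160*4 = -640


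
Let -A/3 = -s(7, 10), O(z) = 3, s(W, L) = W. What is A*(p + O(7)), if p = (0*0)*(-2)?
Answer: 63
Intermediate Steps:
A = 21 (A = -(-3)*7 = -3*(-7) = 21)
p = 0 (p = 0*(-2) = 0)
A*(p + O(7)) = 21*(0 + 3) = 21*3 = 63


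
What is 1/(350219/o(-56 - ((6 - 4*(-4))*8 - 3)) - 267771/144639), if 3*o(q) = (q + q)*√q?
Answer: -206715422739375396/2566344739621993569325 - 1118548315153792314*I*√229/2566344739621993569325 ≈ -8.0549e-5 - 0.0065956*I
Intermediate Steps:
o(q) = 2*q^(3/2)/3 (o(q) = ((q + q)*√q)/3 = ((2*q)*√q)/3 = (2*q^(3/2))/3 = 2*q^(3/2)/3)
1/(350219/o(-56 - ((6 - 4*(-4))*8 - 3)) - 267771/144639) = 1/(350219/((2*(-56 - ((6 - 4*(-4))*8 - 3))^(3/2)/3)) - 267771/144639) = 1/(350219/((2*(-56 - ((6 + 16)*8 - 3))^(3/2)/3)) - 267771*1/144639) = 1/(350219/((2*(-56 - (22*8 - 3))^(3/2)/3)) - 89257/48213) = 1/(350219/((2*(-56 - (176 - 3))^(3/2)/3)) - 89257/48213) = 1/(350219/((2*(-56 - 1*173)^(3/2)/3)) - 89257/48213) = 1/(350219/((2*(-56 - 173)^(3/2)/3)) - 89257/48213) = 1/(350219/((2*(-229)^(3/2)/3)) - 89257/48213) = 1/(350219/((2*(-229*I*√229)/3)) - 89257/48213) = 1/(350219/((-458*I*√229/3)) - 89257/48213) = 1/(350219*(3*I*√229/104882) - 89257/48213) = 1/(1050657*I*√229/104882 - 89257/48213) = 1/(-89257/48213 + 1050657*I*√229/104882)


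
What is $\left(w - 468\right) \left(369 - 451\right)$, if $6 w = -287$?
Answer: $\frac{126895}{3} \approx 42298.0$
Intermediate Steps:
$w = - \frac{287}{6}$ ($w = \frac{1}{6} \left(-287\right) = - \frac{287}{6} \approx -47.833$)
$\left(w - 468\right) \left(369 - 451\right) = \left(- \frac{287}{6} - 468\right) \left(369 - 451\right) = \left(- \frac{3095}{6}\right) \left(-82\right) = \frac{126895}{3}$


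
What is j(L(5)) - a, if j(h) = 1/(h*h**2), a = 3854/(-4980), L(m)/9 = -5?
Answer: 11706359/15126750 ≈ 0.77388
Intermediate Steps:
L(m) = -45 (L(m) = 9*(-5) = -45)
a = -1927/2490 (a = 3854*(-1/4980) = -1927/2490 ≈ -0.77390)
j(h) = h**(-3) (j(h) = 1/(h**3) = h**(-3))
j(L(5)) - a = (-45)**(-3) - 1*(-1927/2490) = -1/91125 + 1927/2490 = 11706359/15126750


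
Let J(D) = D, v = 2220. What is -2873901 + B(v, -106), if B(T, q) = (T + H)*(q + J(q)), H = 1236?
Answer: -3606573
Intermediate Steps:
B(T, q) = 2*q*(1236 + T) (B(T, q) = (T + 1236)*(q + q) = (1236 + T)*(2*q) = 2*q*(1236 + T))
-2873901 + B(v, -106) = -2873901 + 2*(-106)*(1236 + 2220) = -2873901 + 2*(-106)*3456 = -2873901 - 732672 = -3606573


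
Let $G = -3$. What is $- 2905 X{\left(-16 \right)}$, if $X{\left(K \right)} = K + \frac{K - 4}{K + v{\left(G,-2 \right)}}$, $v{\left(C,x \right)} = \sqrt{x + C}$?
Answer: $\frac{11201680}{261} - \frac{58100 i \sqrt{5}}{261} \approx 42918.0 - 497.76 i$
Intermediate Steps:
$v{\left(C,x \right)} = \sqrt{C + x}$
$X{\left(K \right)} = K + \frac{-4 + K}{K + i \sqrt{5}}$ ($X{\left(K \right)} = K + \frac{K - 4}{K + \sqrt{-3 - 2}} = K + \frac{-4 + K}{K + \sqrt{-5}} = K + \frac{-4 + K}{K + i \sqrt{5}}$)
$- 2905 X{\left(-16 \right)} = - 2905 \frac{-4 - 16 + \left(-16\right)^{2} + i \left(-16\right) \sqrt{5}}{-16 + i \sqrt{5}} = - 2905 \frac{-4 - 16 + 256 - 16 i \sqrt{5}}{-16 + i \sqrt{5}} = - 2905 \frac{236 - 16 i \sqrt{5}}{-16 + i \sqrt{5}} = - \frac{2905 \left(236 - 16 i \sqrt{5}\right)}{-16 + i \sqrt{5}}$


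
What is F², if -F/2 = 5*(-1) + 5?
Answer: 0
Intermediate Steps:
F = 0 (F = -2*(5*(-1) + 5) = -2*(-5 + 5) = -2*0 = 0)
F² = 0² = 0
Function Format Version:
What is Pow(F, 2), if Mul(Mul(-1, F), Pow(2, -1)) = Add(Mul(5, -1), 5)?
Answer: 0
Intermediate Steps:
F = 0 (F = Mul(-2, Add(Mul(5, -1), 5)) = Mul(-2, Add(-5, 5)) = Mul(-2, 0) = 0)
Pow(F, 2) = Pow(0, 2) = 0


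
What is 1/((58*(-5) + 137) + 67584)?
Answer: 1/67431 ≈ 1.4830e-5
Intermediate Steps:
1/((58*(-5) + 137) + 67584) = 1/((-290 + 137) + 67584) = 1/(-153 + 67584) = 1/67431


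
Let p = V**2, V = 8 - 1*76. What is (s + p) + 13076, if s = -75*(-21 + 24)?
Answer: 17475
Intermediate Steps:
V = -68 (V = 8 - 76 = -68)
s = -225 (s = -75*3 = -225)
p = 4624 (p = (-68)**2 = 4624)
(s + p) + 13076 = (-225 + 4624) + 13076 = 4399 + 13076 = 17475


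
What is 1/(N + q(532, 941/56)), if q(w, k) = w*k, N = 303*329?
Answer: 2/217253 ≈ 9.2059e-6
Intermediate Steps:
N = 99687
q(w, k) = k*w
1/(N + q(532, 941/56)) = 1/(99687 + (941/56)*532) = 1/(99687 + 17879/2) = 1/(217253/2) = 2/217253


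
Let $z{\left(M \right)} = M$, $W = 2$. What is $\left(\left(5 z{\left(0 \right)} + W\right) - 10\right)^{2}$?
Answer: $64$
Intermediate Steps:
$\left(\left(5 z{\left(0 \right)} + W\right) - 10\right)^{2} = \left(\left(5 \cdot 0 + 2\right) - 10\right)^{2} = \left(\left(0 + 2\right) - 10\right)^{2} = \left(2 - 10\right)^{2} = \left(-8\right)^{2} = 64$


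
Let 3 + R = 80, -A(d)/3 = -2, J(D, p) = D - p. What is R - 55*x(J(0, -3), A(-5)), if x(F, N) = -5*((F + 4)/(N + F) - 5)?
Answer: -9757/9 ≈ -1084.1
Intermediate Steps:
A(d) = 6 (A(d) = -3*(-2) = 6)
x(F, N) = 25 - 5*(4 + F)/(F + N) (x(F, N) = -5*((4 + F)/(F + N) - 5) = -5*(-5 + (4 + F)/(F + N)) = 25 - 5*(4 + F)/(F + N))
R = 77 (R = -3 + 80 = 77)
R - 55*x(J(0, -3), A(-5)) = 77 - 275*(-4 + 4*(0 - 1*(-3)) + 5*6)/((0 - 1*(-3)) + 6) = 77 - 275*(-4 + 4*(0 + 3) + 30)/((0 + 3) + 6) = 77 - 275*(-4 + 4*3 + 30)/(3 + 6) = 77 - 275*(-4 + 12 + 30)/9 = 77 - 275*38/9 = 77 - 55*190/9 = 77 - 10450/9 = -9757/9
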